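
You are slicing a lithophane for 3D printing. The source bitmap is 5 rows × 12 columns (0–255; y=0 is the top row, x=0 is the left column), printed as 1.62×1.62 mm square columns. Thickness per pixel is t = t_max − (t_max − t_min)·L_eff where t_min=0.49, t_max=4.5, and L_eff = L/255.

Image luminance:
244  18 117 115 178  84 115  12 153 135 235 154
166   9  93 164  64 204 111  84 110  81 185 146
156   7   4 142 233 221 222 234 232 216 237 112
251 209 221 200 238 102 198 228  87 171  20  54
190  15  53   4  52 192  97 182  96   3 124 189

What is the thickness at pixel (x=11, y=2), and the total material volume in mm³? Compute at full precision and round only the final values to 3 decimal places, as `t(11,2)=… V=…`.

span = t_max - t_min = 4.5 - 0.49 = 4.010
L(11,2) = 112, L_eff = 112/255 = 0.439216
t(11,2) = 4.5 - 4.010·0.439216 = 2.739
Σt over all 5·12 pixels = 1203077/8500 ≈ 141.5384706
V = pitch²·Σt = 1.62²·1203077/8500 = 371.454

t(11,2)=2.739 V=371.454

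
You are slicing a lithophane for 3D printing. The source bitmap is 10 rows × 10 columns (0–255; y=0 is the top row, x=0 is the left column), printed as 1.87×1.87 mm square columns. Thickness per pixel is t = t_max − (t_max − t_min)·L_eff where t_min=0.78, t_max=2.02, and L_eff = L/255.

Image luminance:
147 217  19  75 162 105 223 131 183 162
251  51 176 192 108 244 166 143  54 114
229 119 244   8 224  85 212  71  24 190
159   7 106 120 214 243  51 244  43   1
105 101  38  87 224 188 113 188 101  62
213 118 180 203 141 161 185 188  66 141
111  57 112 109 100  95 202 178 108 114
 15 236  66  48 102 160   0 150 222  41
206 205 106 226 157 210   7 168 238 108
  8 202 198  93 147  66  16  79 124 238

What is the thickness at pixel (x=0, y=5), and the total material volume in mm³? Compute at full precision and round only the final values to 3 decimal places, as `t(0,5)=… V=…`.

t(0,5)=0.984 V=479.397

span = t_max - t_min = 2.02 - 0.78 = 1.240
L(0,5) = 213, L_eff = 213/255 = 0.835294
t(0,5) = 2.02 - 1.240·0.835294 = 0.984
Σt over all 10·10 pixels = 873962/6375 ≈ 137.0920784
V = pitch²·Σt = 1.87²·873962/6375 = 479.397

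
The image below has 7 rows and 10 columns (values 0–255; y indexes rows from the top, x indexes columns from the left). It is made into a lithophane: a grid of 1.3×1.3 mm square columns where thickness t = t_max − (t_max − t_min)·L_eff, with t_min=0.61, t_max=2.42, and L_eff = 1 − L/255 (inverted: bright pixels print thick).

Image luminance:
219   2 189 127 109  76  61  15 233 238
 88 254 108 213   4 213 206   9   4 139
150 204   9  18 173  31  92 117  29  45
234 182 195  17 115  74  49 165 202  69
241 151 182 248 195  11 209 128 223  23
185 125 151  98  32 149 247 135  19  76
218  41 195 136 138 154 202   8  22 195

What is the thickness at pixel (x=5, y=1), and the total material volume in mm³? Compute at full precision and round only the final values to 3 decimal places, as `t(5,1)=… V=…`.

t(5,1)=2.122 V=177.893

span = t_max - t_min = 2.42 - 0.61 = 1.810
L(5,1) = 213, L_eff = 1 - 213/255 = 0.164706 (inverted)
t(5,1) = 2.42 - 1.810·0.164706 = 2.122
Σt over all 7·10 pixels = 223682/2125 ≈ 105.2621176
V = pitch²·Σt = 1.3²·223682/2125 = 177.893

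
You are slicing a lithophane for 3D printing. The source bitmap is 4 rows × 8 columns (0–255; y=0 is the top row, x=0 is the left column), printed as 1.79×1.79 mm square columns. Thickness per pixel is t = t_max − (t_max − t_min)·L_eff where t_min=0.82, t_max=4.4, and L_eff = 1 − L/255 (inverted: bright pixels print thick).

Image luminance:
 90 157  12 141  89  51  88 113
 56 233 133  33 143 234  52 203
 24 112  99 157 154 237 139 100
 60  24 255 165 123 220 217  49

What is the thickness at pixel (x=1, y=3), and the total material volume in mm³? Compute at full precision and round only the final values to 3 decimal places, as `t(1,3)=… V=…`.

span = t_max - t_min = 4.4 - 0.82 = 3.580
L(1,3) = 24, L_eff = 1 - 24/255 = 0.905882 (inverted)
t(1,3) = 4.4 - 3.580·0.905882 = 1.157
Σt over all 4·8 pixels = 347979/4250 ≈ 81.8774118
V = pitch²·Σt = 1.79²·347979/4250 = 262.343

t(1,3)=1.157 V=262.343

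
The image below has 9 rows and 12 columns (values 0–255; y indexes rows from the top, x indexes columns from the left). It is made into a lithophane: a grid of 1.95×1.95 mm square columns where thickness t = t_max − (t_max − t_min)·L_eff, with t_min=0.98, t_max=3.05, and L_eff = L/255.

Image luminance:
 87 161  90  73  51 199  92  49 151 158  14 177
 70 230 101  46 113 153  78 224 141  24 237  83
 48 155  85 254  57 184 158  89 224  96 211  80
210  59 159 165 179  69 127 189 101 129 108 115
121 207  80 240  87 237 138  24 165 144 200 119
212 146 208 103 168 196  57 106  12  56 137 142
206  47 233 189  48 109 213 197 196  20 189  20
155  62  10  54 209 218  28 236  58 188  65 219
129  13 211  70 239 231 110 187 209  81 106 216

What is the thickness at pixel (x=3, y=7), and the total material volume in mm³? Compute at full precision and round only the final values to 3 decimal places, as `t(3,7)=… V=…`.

t(3,7)=2.612 V=810.245

span = t_max - t_min = 3.05 - 0.98 = 2.070
L(3,7) = 54, L_eff = 54/255 = 0.211765
t(3,7) = 3.05 - 2.070·0.211765 = 2.612
Σt over all 9·12 pixels = 1811199/8500 ≈ 213.0822353
V = pitch²·Σt = 1.95²·1811199/8500 = 810.245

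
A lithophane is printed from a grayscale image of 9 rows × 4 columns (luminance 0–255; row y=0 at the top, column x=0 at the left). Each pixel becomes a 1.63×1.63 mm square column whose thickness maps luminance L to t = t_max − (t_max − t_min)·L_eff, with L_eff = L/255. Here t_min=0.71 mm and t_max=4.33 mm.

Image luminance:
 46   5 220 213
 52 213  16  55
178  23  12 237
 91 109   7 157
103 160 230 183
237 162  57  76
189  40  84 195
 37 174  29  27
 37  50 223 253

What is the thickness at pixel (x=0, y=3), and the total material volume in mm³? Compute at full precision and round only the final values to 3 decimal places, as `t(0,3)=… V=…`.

span = t_max - t_min = 4.33 - 0.71 = 3.620
L(0,3) = 91, L_eff = 91/255 = 0.356863
t(0,3) = 4.33 - 3.620·0.356863 = 3.038
Σt over all 9·4 pixels = 123089/1275 ≈ 96.5403922
V = pitch²·Σt = 1.63²·123089/1275 = 256.498

t(0,3)=3.038 V=256.498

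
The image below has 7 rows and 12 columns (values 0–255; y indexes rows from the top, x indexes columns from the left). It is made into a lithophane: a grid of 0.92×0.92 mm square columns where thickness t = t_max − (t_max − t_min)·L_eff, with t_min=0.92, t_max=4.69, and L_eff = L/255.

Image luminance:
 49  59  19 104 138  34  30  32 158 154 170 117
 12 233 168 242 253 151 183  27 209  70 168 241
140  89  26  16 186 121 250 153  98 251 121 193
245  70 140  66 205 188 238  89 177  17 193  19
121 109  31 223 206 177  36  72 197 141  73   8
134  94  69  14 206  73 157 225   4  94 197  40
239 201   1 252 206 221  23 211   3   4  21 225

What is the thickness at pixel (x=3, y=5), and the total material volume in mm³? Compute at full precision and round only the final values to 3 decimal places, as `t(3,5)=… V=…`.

span = t_max - t_min = 4.69 - 0.92 = 3.770
L(3,5) = 14, L_eff = 14/255 = 0.054902
t(3,5) = 4.69 - 3.770·0.054902 = 4.483
Σt over all 7·12 pixels = 100704/425 ≈ 236.9505882
V = pitch²·Σt = 0.92²·100704/425 = 200.555

t(3,5)=4.483 V=200.555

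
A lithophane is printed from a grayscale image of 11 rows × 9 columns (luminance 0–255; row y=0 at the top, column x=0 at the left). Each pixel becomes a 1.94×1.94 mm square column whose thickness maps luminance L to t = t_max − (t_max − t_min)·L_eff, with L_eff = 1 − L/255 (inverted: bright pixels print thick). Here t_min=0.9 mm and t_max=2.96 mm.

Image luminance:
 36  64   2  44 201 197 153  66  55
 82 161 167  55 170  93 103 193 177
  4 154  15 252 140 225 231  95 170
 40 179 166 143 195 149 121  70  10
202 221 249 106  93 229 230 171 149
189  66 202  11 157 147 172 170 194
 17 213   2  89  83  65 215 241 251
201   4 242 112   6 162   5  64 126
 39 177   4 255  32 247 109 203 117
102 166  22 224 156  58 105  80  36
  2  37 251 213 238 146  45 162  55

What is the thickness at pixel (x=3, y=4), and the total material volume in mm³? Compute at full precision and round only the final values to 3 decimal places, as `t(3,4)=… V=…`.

t(3,4)=1.756 V=721.923

span = t_max - t_min = 2.96 - 0.9 = 2.060
L(3,4) = 106, L_eff = 1 - 106/255 = 0.584314 (inverted)
t(3,4) = 2.96 - 2.060·0.584314 = 1.756
Σt over all 11·9 pixels = 244567/1275 ≈ 191.8172549
V = pitch²·Σt = 1.94²·244567/1275 = 721.923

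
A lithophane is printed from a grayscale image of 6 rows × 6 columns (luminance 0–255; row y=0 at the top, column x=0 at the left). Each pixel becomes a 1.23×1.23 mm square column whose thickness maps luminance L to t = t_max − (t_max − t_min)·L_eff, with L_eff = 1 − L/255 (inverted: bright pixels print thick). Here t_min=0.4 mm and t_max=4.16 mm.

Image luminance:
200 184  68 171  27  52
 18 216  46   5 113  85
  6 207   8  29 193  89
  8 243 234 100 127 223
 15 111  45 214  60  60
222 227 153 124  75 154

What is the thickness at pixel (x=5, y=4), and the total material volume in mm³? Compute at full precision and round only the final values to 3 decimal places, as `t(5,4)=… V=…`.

t(5,4)=1.285 V=113.516

span = t_max - t_min = 4.16 - 0.4 = 3.760
L(5,4) = 60, L_eff = 1 - 60/255 = 0.764706 (inverted)
t(5,4) = 4.16 - 3.760·0.764706 = 1.285
Σt over all 6·6 pixels = 478328/6375 ≈ 75.0318431
V = pitch²·Σt = 1.23²·478328/6375 = 113.516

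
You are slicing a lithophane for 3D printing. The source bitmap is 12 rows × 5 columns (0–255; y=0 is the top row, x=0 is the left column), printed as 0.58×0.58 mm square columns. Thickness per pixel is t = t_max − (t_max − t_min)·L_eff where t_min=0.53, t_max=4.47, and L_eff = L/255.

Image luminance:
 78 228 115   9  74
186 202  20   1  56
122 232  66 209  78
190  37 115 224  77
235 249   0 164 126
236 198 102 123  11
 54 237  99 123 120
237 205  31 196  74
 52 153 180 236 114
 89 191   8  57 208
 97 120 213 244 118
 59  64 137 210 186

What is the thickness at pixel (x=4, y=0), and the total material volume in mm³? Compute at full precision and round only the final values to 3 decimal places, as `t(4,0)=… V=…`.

t(4,0)=3.327 V=49.291

span = t_max - t_min = 4.47 - 0.53 = 3.940
L(4,0) = 74, L_eff = 74/255 = 0.290196
t(4,0) = 4.47 - 3.940·0.290196 = 3.327
Σt over all 12·5 pixels = 24909/170 ≈ 146.5235294
V = pitch²·Σt = 0.58²·24909/170 = 49.291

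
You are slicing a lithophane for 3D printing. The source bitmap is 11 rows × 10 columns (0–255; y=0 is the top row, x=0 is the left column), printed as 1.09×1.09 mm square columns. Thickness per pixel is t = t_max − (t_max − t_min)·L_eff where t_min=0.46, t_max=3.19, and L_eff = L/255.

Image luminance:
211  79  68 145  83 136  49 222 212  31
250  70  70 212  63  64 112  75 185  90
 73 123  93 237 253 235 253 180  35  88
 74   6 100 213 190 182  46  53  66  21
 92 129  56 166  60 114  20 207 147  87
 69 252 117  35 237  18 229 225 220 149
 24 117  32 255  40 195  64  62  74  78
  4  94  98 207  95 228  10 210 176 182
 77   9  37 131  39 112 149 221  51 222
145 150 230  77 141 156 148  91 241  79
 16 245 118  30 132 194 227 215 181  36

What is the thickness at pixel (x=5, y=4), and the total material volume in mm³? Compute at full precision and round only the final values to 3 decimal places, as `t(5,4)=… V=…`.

span = t_max - t_min = 3.19 - 0.46 = 2.730
L(5,4) = 114, L_eff = 114/255 = 0.447059
t(5,4) = 3.19 - 2.730·0.447059 = 1.970
Σt over all 11·10 pixels = 433487/2125 ≈ 203.9938824
V = pitch²·Σt = 1.09²·433487/2125 = 242.365

t(5,4)=1.970 V=242.365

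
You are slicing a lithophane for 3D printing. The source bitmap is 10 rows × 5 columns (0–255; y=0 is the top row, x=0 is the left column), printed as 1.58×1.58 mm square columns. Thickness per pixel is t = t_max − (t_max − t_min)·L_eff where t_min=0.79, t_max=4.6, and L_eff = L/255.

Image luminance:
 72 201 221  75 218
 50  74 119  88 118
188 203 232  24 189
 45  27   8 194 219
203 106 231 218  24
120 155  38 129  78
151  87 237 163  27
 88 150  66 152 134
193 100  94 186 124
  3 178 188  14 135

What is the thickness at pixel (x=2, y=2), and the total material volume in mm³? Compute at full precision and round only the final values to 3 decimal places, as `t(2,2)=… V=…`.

span = t_max - t_min = 4.6 - 0.79 = 3.810
L(2,2) = 232, L_eff = 232/255 = 0.909804
t(2,2) = 4.6 - 3.810·0.909804 = 1.134
Σt over all 10·5 pixels = 1150201/8500 ≈ 135.3177647
V = pitch²·Σt = 1.58²·1150201/8500 = 337.807

t(2,2)=1.134 V=337.807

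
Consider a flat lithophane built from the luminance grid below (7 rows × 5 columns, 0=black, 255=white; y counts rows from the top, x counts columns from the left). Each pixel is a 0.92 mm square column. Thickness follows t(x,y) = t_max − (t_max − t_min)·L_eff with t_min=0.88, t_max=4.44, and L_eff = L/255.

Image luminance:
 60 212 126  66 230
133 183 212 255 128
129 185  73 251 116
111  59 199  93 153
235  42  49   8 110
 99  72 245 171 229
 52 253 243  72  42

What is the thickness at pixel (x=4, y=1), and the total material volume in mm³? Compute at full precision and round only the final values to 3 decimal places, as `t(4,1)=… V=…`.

span = t_max - t_min = 4.44 - 0.88 = 3.560
L(4,1) = 128, L_eff = 128/255 = 0.501961
t(4,1) = 4.44 - 3.560·0.501961 = 2.653
Σt over all 7·5 pixels = 87.048
V = pitch²·Σt = 0.92²·87.048 = 73.677

t(4,1)=2.653 V=73.677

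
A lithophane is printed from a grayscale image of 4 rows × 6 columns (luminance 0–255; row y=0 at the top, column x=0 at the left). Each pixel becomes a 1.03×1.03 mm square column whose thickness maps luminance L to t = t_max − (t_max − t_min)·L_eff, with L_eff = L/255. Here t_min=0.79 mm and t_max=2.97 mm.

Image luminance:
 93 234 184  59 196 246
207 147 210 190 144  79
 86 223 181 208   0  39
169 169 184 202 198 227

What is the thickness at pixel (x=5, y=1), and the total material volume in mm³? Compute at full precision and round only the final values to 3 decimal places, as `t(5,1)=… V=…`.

span = t_max - t_min = 2.97 - 0.79 = 2.180
L(5,1) = 79, L_eff = 79/255 = 0.309804
t(5,1) = 2.97 - 2.180·0.309804 = 2.295
Σt over all 4·6 pixels = 97289/2550 ≈ 38.1525490
V = pitch²·Σt = 1.03²·97289/2550 = 40.476

t(5,1)=2.295 V=40.476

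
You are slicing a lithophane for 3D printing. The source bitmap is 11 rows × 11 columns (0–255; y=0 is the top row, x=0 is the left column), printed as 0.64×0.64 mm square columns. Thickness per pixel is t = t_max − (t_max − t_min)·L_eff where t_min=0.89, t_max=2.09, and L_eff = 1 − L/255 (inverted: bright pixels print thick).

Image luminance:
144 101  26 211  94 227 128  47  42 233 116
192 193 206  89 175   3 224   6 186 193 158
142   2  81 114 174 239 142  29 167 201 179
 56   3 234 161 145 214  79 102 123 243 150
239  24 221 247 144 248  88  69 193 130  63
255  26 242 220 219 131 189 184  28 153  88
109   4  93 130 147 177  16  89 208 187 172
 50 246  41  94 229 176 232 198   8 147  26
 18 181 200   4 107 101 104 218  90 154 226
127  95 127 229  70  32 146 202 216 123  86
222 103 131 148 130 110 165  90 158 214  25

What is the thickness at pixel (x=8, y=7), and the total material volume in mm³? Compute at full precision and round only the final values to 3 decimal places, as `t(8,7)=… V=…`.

t(8,7)=0.928 V=75.926

span = t_max - t_min = 2.09 - 0.89 = 1.200
L(8,7) = 8, L_eff = 1 - 8/255 = 0.968627 (inverted)
t(8,7) = 2.09 - 1.200·0.968627 = 0.928
Σt over all 11·11 pixels = 315121/1700 ≈ 185.3652941
V = pitch²·Σt = 0.64²·315121/1700 = 75.926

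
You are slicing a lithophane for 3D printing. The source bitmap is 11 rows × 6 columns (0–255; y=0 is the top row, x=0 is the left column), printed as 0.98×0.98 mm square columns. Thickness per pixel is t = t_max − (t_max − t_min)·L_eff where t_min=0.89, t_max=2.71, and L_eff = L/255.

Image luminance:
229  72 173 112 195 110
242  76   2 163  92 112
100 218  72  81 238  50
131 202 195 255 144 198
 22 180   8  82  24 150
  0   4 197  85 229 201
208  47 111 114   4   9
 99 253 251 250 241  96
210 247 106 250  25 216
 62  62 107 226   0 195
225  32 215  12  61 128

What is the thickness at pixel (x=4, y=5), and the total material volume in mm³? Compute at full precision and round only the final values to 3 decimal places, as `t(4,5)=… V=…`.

t(4,5)=1.076 V=112.101

span = t_max - t_min = 2.71 - 0.89 = 1.820
L(4,5) = 229, L_eff = 229/255 = 0.898039
t(4,5) = 2.71 - 1.820·0.898039 = 1.076
Σt over all 11·6 pixels = 496073/4250 ≈ 116.7230588
V = pitch²·Σt = 0.98²·496073/4250 = 112.101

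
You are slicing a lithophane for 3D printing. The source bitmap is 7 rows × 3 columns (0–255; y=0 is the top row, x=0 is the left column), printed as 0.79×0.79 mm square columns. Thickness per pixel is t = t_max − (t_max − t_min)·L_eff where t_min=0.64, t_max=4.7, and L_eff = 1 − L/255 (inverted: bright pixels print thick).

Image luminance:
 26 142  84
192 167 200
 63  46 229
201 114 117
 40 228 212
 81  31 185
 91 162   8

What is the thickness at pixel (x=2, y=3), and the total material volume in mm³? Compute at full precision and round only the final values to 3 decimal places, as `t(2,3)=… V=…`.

t(2,3)=2.503 V=34.412

span = t_max - t_min = 4.7 - 0.64 = 4.060
L(2,3) = 117, L_eff = 1 - 117/255 = 0.541176 (inverted)
t(2,3) = 4.7 - 4.060·0.541176 = 2.503
Σt over all 7·3 pixels = 234339/4250 ≈ 55.1385882
V = pitch²·Σt = 0.79²·234339/4250 = 34.412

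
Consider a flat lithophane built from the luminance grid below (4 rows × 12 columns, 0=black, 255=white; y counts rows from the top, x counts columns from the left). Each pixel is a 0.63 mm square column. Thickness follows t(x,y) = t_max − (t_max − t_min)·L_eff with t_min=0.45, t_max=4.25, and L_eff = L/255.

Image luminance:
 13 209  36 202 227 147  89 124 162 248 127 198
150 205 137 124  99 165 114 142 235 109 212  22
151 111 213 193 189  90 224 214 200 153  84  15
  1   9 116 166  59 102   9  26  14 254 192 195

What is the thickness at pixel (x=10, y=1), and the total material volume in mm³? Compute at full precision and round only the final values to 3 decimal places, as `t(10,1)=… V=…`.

t(10,1)=1.091 V=42.665

span = t_max - t_min = 4.25 - 0.45 = 3.800
L(10,1) = 212, L_eff = 212/255 = 0.831373
t(10,1) = 4.25 - 3.800·0.831373 = 1.091
Σt over all 4·12 pixels = 137056/1275 ≈ 107.4949020
V = pitch²·Σt = 0.63²·137056/1275 = 42.665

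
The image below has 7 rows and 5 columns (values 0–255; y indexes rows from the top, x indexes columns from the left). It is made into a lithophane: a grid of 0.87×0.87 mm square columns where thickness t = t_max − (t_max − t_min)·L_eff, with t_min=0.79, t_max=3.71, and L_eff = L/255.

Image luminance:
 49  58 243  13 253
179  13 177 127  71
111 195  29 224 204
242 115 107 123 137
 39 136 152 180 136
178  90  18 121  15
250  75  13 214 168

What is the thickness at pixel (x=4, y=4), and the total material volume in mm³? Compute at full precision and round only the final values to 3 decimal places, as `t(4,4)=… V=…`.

t(4,4)=2.153 V=59.671

span = t_max - t_min = 3.71 - 0.79 = 2.920
L(4,4) = 136, L_eff = 136/255 = 0.533333
t(4,4) = 3.71 - 2.920·0.533333 = 2.153
Σt over all 7·5 pixels = 134021/1700 ≈ 78.8358824
V = pitch²·Σt = 0.87²·134021/1700 = 59.671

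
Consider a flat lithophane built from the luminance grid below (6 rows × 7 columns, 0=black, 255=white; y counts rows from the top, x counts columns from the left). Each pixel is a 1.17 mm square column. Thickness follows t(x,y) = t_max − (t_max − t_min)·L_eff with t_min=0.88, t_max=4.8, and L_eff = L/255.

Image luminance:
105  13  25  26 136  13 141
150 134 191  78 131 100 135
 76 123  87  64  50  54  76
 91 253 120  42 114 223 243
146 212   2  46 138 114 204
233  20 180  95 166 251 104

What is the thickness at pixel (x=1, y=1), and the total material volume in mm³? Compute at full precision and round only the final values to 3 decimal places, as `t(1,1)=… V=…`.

span = t_max - t_min = 4.8 - 0.88 = 3.920
L(1,1) = 134, L_eff = 134/255 = 0.525490
t(1,1) = 4.8 - 3.920·0.525490 = 2.740
Σt over all 6·7 pixels = 53634/425 ≈ 126.1976471
V = pitch²·Σt = 1.17²·53634/425 = 172.752

t(1,1)=2.740 V=172.752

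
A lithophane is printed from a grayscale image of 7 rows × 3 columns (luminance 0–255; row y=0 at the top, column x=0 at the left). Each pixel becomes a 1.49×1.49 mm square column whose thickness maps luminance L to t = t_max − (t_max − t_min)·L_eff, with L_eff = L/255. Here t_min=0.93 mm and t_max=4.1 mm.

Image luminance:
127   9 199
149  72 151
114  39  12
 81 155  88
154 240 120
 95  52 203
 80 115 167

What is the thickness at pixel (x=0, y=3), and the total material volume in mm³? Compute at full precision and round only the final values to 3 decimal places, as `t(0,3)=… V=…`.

t(0,3)=3.093 V=124.306

span = t_max - t_min = 4.1 - 0.93 = 3.170
L(0,3) = 81, L_eff = 81/255 = 0.317647
t(0,3) = 4.1 - 3.170·0.317647 = 3.093
Σt over all 7·3 pixels = 356944/6375 ≈ 55.9912157
V = pitch²·Σt = 1.49²·356944/6375 = 124.306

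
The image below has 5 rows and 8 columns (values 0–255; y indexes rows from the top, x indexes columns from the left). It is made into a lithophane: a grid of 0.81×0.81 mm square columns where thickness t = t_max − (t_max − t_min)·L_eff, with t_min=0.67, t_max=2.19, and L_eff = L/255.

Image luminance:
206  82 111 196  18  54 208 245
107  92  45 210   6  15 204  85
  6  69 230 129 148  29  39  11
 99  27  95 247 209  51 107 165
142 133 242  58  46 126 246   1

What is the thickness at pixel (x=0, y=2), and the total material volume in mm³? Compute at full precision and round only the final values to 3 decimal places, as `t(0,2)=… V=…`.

t(0,2)=2.154 V=39.723

span = t_max - t_min = 2.19 - 0.67 = 1.520
L(0,2) = 6, L_eff = 6/255 = 0.023529
t(0,2) = 2.19 - 1.520·0.023529 = 2.154
Σt over all 5·8 pixels = 60.544
V = pitch²·Σt = 0.81²·60.544 = 39.723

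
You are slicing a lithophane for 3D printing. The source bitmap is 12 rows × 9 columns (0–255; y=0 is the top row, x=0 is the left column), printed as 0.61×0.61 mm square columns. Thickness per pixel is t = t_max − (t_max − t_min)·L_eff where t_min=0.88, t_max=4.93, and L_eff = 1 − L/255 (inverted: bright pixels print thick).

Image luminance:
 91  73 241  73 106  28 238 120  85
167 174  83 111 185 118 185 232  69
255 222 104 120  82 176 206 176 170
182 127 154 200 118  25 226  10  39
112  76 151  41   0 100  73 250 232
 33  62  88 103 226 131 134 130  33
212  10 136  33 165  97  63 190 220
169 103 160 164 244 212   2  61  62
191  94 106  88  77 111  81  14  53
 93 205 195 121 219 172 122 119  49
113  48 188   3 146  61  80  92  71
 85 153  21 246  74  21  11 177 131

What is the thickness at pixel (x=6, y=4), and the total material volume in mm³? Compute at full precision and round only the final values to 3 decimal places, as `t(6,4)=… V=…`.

t(6,4)=2.039 V=112.665

span = t_max - t_min = 4.93 - 0.88 = 4.050
L(6,4) = 73, L_eff = 1 - 73/255 = 0.713725 (inverted)
t(6,4) = 4.93 - 4.050·0.713725 = 2.039
Σt over all 12·9 pixels = 128682/425 ≈ 302.7811765
V = pitch²·Σt = 0.61²·128682/425 = 112.665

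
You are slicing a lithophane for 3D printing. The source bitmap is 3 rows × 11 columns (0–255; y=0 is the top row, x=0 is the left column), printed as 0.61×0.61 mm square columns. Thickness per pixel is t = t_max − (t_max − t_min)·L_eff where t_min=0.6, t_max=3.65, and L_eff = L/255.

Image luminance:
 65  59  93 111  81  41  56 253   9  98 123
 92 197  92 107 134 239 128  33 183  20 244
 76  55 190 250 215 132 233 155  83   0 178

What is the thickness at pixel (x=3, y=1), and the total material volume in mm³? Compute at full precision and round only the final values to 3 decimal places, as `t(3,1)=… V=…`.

t(3,1)=2.370 V=26.906

span = t_max - t_min = 3.65 - 0.6 = 3.050
L(3,1) = 107, L_eff = 107/255 = 0.419608
t(3,1) = 3.65 - 3.050·0.419608 = 2.370
Σt over all 3·11 pixels = 36877/510 ≈ 72.3078431
V = pitch²·Σt = 0.61²·36877/510 = 26.906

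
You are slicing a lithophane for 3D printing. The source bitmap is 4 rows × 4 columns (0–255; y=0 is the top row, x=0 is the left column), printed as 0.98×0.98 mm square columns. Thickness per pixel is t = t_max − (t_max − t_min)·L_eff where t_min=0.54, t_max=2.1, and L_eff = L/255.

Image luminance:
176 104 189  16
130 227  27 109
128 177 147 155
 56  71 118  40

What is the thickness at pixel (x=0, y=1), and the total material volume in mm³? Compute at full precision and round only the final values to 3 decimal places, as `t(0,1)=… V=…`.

t(0,1)=1.305 V=21.282

span = t_max - t_min = 2.1 - 0.54 = 1.560
L(0,1) = 130, L_eff = 130/255 = 0.509804
t(0,1) = 2.1 - 1.560·0.509804 = 1.305
Σt over all 4·4 pixels = 22.16
V = pitch²·Σt = 0.98²·22.16 = 21.282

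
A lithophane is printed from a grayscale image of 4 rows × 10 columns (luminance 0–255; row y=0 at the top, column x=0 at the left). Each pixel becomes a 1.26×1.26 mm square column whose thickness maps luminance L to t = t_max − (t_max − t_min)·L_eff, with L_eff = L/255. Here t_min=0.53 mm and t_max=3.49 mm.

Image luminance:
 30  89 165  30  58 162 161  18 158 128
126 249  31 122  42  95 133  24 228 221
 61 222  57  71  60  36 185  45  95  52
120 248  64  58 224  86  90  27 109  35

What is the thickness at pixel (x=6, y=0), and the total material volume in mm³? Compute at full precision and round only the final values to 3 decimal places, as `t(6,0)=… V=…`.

t(6,0)=1.621 V=143.952

span = t_max - t_min = 3.49 - 0.53 = 2.960
L(6,0) = 161, L_eff = 161/255 = 0.631373
t(6,0) = 3.49 - 2.960·0.631373 = 1.621
Σt over all 4·10 pixels = 38536/425 ≈ 90.6729412
V = pitch²·Σt = 1.26²·38536/425 = 143.952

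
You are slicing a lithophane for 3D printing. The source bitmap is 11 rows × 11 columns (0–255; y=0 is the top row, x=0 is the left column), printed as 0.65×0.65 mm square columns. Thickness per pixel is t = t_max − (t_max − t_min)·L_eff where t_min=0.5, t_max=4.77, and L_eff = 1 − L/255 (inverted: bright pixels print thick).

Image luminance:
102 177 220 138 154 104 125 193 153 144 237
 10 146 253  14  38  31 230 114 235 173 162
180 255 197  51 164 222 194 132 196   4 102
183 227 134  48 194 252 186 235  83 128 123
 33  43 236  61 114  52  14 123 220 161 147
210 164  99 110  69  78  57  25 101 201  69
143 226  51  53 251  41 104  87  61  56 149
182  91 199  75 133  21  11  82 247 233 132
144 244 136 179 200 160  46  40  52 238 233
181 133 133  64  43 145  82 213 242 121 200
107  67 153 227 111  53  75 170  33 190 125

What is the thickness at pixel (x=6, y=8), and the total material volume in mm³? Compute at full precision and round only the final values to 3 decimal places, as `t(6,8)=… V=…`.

t(6,8)=1.270 V=140.159

span = t_max - t_min = 4.77 - 0.5 = 4.270
L(6,8) = 46, L_eff = 1 - 46/255 = 0.819608 (inverted)
t(6,8) = 4.77 - 4.270·0.819608 = 1.270
Σt over all 11·11 pixels = 2114824/6375 ≈ 331.7370980
V = pitch²·Σt = 0.65²·2114824/6375 = 140.159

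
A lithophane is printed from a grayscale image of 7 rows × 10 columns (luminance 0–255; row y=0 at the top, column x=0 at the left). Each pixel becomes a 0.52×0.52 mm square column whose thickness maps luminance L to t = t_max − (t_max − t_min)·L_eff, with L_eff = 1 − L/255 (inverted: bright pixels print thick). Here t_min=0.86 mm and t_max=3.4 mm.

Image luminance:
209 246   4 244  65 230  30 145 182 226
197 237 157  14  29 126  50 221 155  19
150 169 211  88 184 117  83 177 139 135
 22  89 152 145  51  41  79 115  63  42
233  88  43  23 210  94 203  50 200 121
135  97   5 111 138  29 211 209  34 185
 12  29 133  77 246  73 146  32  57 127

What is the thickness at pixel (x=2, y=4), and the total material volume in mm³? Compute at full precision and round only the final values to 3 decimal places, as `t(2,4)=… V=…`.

span = t_max - t_min = 3.4 - 0.86 = 2.540
L(2,4) = 43, L_eff = 1 - 43/255 = 0.831373 (inverted)
t(2,4) = 3.4 - 2.540·0.831373 = 1.288
Σt over all 7·10 pixels = 1832953/12750 ≈ 143.7610196
V = pitch²·Σt = 0.52²·1832953/12750 = 38.873

t(2,4)=1.288 V=38.873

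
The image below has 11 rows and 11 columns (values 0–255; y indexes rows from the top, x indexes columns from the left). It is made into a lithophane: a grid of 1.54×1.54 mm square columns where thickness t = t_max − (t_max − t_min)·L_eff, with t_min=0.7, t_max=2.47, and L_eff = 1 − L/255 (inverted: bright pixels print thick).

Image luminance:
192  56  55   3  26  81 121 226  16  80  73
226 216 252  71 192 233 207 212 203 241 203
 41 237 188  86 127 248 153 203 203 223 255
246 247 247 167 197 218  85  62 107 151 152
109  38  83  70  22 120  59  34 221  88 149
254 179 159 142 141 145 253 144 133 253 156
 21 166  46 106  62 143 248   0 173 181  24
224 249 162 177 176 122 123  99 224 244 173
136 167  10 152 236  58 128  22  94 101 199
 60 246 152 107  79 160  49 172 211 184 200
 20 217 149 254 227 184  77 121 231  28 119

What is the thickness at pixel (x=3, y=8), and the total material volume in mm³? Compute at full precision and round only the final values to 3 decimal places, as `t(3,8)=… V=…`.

t(3,8)=1.755 V=491.802

span = t_max - t_min = 2.47 - 0.7 = 1.770
L(3,8) = 152, L_eff = 1 - 152/255 = 0.403922 (inverted)
t(3,8) = 2.47 - 1.770·0.403922 = 1.755
Σt over all 11·11 pixels = 1762657/8500 ≈ 207.3714118
V = pitch²·Σt = 1.54²·1762657/8500 = 491.802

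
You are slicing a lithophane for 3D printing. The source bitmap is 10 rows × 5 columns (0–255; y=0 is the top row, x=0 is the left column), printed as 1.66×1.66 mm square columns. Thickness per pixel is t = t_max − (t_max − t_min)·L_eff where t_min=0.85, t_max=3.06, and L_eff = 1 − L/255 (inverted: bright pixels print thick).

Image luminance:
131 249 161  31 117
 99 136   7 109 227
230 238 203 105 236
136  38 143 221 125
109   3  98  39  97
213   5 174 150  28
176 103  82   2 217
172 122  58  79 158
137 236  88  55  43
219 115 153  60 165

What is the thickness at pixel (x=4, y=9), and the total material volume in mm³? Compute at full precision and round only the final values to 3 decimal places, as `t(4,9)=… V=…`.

span = t_max - t_min = 3.06 - 0.85 = 2.210
L(4,9) = 165, L_eff = 1 - 165/255 = 0.352941 (inverted)
t(4,9) = 3.06 - 2.210·0.352941 = 2.280
Σt over all 10·5 pixels = 36406/375 ≈ 97.0826667
V = pitch²·Σt = 1.66²·36406/375 = 267.521

t(4,9)=2.280 V=267.521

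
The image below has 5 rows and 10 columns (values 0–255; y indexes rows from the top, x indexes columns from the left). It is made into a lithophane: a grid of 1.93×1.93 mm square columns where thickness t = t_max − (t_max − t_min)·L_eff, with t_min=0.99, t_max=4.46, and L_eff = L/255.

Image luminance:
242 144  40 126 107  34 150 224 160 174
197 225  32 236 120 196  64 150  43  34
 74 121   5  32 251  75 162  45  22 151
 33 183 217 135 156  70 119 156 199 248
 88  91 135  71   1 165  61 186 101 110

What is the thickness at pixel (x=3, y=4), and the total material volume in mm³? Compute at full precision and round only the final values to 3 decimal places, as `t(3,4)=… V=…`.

span = t_max - t_min = 4.46 - 0.99 = 3.470
L(3,4) = 71, L_eff = 71/255 = 0.278431
t(3,4) = 4.46 - 3.470·0.278431 = 3.494
Σt over all 5·10 pixels = 3548633/25500 ≈ 139.1620784
V = pitch²·Σt = 1.93²·3548633/25500 = 518.365

t(3,4)=3.494 V=518.365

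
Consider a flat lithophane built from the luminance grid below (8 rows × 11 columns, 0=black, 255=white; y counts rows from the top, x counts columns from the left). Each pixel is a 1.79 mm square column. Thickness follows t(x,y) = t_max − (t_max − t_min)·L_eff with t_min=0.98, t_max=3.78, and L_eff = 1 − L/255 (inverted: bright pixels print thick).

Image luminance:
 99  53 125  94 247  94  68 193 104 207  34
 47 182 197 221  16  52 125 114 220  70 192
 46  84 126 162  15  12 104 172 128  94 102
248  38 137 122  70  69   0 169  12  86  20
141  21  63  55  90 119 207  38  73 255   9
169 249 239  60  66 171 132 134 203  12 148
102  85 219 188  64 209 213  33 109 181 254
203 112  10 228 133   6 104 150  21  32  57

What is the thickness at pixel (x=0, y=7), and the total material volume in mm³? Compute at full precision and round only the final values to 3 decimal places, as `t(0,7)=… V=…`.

t(0,7)=3.209 V=632.964

span = t_max - t_min = 3.78 - 0.98 = 2.800
L(0,7) = 203, L_eff = 1 - 203/255 = 0.203922 (inverted)
t(0,7) = 3.78 - 2.800·0.203922 = 3.209
Σt over all 8·11 pixels = 83958/425 ≈ 197.5482353
V = pitch²·Σt = 1.79²·83958/425 = 632.964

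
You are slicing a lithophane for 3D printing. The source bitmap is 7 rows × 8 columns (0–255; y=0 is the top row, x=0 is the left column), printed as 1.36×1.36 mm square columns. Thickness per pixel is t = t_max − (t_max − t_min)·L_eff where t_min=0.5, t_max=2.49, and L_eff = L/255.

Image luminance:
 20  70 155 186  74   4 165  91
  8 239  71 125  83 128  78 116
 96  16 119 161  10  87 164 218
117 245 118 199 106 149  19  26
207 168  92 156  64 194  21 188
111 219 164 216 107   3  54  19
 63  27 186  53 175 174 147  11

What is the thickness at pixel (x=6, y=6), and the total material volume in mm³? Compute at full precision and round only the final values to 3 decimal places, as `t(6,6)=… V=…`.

t(6,6)=1.343 V=167.233

span = t_max - t_min = 2.49 - 0.5 = 1.990
L(6,6) = 147, L_eff = 147/255 = 0.576471
t(6,6) = 2.49 - 1.990·0.576471 = 1.343
Σt over all 7·8 pixels = 384267/4250 ≈ 90.4157647
V = pitch²·Σt = 1.36²·384267/4250 = 167.233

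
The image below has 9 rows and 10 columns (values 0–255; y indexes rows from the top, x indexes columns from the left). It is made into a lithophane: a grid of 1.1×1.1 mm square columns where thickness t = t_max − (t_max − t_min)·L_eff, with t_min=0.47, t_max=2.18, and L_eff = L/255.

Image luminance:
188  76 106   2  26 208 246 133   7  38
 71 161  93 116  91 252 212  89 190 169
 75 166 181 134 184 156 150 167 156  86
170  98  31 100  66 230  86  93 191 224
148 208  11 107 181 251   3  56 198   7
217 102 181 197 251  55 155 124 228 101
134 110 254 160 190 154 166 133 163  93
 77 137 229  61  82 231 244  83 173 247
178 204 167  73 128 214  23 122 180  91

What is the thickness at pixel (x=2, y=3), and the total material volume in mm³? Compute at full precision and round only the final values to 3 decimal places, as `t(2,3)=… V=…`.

span = t_max - t_min = 2.18 - 0.47 = 1.710
L(2,3) = 31, L_eff = 31/255 = 0.121569
t(2,3) = 2.18 - 1.710·0.121569 = 1.972
Σt over all 9·10 pixels = 9552/85 ≈ 112.3764706
V = pitch²·Σt = 1.1²·9552/85 = 135.976

t(2,3)=1.972 V=135.976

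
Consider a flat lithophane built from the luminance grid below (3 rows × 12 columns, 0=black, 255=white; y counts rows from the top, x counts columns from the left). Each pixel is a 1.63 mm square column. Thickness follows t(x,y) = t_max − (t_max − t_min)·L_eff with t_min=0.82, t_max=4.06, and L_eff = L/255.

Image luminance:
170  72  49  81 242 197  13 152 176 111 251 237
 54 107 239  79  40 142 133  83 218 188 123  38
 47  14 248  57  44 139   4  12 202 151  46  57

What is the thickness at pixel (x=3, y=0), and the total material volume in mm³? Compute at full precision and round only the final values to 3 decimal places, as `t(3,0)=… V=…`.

t(3,0)=3.031 V=246.008

span = t_max - t_min = 4.06 - 0.82 = 3.240
L(3,0) = 81, L_eff = 81/255 = 0.317647
t(3,0) = 4.06 - 3.240·0.317647 = 3.031
Σt over all 3·12 pixels = 92.592
V = pitch²·Σt = 1.63²·92.592 = 246.008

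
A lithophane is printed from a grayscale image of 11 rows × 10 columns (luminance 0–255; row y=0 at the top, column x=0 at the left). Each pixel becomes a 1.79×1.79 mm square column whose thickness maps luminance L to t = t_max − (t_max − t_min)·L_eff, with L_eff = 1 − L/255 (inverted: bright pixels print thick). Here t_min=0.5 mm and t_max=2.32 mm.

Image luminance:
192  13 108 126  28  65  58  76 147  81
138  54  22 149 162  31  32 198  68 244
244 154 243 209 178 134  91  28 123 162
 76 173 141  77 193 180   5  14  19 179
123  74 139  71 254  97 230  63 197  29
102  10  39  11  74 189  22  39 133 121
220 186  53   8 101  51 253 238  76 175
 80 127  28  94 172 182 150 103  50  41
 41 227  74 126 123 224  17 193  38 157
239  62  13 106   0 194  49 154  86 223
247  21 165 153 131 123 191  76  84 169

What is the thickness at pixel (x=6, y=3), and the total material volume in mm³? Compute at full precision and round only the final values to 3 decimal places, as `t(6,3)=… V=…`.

t(6,3)=0.536 V=467.250

span = t_max - t_min = 2.32 - 0.5 = 1.820
L(6,3) = 5, L_eff = 1 - 5/255 = 0.980392 (inverted)
t(6,3) = 2.32 - 1.820·0.980392 = 0.536
Σt over all 11·10 pixels = 309886/2125 ≈ 145.8287059
V = pitch²·Σt = 1.79²·309886/2125 = 467.250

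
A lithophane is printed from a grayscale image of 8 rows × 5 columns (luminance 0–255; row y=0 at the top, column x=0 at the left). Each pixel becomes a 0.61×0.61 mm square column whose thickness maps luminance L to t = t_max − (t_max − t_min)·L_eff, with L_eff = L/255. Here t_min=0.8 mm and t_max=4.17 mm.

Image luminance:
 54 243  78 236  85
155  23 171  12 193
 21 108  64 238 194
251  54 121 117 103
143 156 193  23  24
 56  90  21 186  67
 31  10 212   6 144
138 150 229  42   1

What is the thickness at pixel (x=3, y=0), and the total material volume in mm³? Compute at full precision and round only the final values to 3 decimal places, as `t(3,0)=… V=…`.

span = t_max - t_min = 4.17 - 0.8 = 3.370
L(3,0) = 236, L_eff = 236/255 = 0.925490
t(3,0) = 4.17 - 3.370·0.925490 = 1.051
Σt over all 8·5 pixels = 918703/8500 ≈ 108.0827059
V = pitch²·Σt = 0.61²·918703/8500 = 40.218

t(3,0)=1.051 V=40.218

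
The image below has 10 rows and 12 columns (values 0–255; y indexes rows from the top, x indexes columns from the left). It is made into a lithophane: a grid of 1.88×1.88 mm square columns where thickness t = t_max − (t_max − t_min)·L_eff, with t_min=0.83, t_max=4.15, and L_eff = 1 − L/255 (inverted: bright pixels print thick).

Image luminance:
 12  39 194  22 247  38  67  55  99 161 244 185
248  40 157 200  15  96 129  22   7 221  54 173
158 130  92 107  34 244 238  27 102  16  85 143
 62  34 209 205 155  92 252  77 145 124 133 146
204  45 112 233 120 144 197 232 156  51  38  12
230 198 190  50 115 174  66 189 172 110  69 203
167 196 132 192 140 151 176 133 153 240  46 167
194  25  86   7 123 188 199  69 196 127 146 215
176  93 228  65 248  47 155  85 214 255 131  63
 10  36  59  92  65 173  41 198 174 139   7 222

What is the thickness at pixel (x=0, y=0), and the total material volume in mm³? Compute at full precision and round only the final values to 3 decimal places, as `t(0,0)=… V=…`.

span = t_max - t_min = 4.15 - 0.83 = 3.320
L(0,0) = 12, L_eff = 1 - 12/255 = 0.952941 (inverted)
t(0,0) = 4.15 - 3.320·0.952941 = 0.986
Σt over all 10·12 pixels = 640179/2125 ≈ 301.2607059
V = pitch²·Σt = 1.88²·640179/2125 = 1064.776

t(0,0)=0.986 V=1064.776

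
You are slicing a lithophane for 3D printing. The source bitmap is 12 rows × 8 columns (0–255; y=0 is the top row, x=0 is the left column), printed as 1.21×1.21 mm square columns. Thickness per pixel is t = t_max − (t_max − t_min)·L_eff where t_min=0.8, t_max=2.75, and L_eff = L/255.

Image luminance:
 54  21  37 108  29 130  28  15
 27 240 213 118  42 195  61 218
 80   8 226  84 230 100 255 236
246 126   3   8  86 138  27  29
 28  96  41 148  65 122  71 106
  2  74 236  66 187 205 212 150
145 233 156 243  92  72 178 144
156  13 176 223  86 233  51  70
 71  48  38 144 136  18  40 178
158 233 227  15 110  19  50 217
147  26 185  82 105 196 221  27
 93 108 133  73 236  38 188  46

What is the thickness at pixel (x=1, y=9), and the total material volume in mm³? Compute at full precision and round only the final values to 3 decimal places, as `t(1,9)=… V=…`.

span = t_max - t_min = 2.75 - 0.8 = 1.950
L(1,9) = 233, L_eff = 233/255 = 0.913725
t(1,9) = 2.75 - 1.950·0.913725 = 0.968
Σt over all 12·8 pixels = 76112/425 ≈ 179.0870588
V = pitch²·Σt = 1.21²·76112/425 = 262.201

t(1,9)=0.968 V=262.201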